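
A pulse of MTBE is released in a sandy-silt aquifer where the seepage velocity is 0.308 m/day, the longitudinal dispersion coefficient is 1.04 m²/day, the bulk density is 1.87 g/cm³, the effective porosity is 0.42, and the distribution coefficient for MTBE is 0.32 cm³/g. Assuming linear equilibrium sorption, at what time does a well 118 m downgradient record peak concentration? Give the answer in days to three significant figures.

Retardation factor R = 1 + ρ_b·K_d/n = 1 + 1.87 × 0.32/0.42 = 2.425.
Sorption retards both mechanisms: v_R = v/R = 0.1270 m/day, D_R = D/R = 0.4289 m²/day.
Peak time from v_R²t² + 2D_R t − x² = 0: t = (√(D_R² + v_R²x²) − D_R)/v_R².
√(D_R² + v_R²x²) = √(0.4289² + 0.1270² × 118²) = 14.99; v_R² = 0.01613.
t = (14.99 − 0.4289)/0.01613 = 903 days.

903 days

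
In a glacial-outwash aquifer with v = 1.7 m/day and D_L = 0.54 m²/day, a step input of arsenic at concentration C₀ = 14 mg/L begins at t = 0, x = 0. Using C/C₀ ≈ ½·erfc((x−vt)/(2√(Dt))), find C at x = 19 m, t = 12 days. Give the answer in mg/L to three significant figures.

For a continuous step input, C/C₀ ≈ ½·erfc((x−vt)/(2√(Dt))).
vt = 1.7 × 12 = 20.4 m and 2√(Dt) = 2√(0.54 × 12) = 5.091 m.
Argument (x−vt)/(2√(Dt)) = (19 − 20.4)/5.091 = -0.2750; ½·erfc(-0.2750) = 0.6513.
C = 14 × 0.6513 = 9.12 mg/L.

9.12 mg/L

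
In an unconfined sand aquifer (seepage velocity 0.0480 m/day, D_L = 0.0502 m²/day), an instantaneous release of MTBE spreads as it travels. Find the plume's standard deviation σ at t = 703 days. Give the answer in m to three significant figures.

Dispersive spreading gives a Gaussian with σ² = 2Dt; advection only shifts the center.
σ = √(2 × 0.0502 × 703) = 8.40 m.

8.40 m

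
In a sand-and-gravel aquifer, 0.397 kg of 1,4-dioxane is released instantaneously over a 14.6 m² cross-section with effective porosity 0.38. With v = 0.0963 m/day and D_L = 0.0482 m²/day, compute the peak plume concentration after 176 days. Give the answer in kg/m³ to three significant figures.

0.00693 kg/m³

The peak of an instantaneous 1D plume sits at x = vt; there the Gaussian factor is 1 and C_max = M/(n_e·A·√(4πDt)), where n_e·A is the pore area the mass is dissolved in.
√(4πDt) = √(4π × 0.0482 × 176) = 10.32 m, so C_max = 0.397/(0.38 × 14.6 × 10.32) = 0.00693 kg/m³.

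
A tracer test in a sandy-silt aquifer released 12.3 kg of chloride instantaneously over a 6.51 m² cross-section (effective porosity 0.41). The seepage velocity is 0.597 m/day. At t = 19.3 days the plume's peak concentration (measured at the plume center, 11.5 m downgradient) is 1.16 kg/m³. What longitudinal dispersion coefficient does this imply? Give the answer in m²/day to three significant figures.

At the plume center C_max = M/(n_e·A·√(4πDt)), so D = M²/(4πt·(n_e·A·C_max)²).
n_e·A·C_max = 0.41 × 6.51 × 1.16 = 3.096 kg/m.
D = 12.3²/(4π × 19.3 × 3.096²) = 0.0651 m²/day.

0.0651 m²/day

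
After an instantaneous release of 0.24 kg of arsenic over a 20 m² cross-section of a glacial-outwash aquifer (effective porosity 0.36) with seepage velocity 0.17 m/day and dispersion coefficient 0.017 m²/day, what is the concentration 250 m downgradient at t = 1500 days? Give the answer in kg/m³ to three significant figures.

0.00146 kg/m³

For an instantaneous plane source, C(x,t) = M/(n_e·A·√(4πDt)) · exp(−(x−vt)²/(4Dt)), with n_e·A the pore (flow) area.
Plume center vt = 0.17 × 1500 = 255 m, so the well at 250 m is 5 m upgradient of the peak.
√(4πDt) = 17.90 m, giving peak height M/(n_e·A·√(4πDt)) = 0.24/(0.36 × 20 × 17.90) = 0.001862 kg/m³.
(x−vt)²/(4Dt) = (-5)²/(4 × 0.017 × 1500) = 0.2451; exp(−0.2451) = 0.7826.
C = 0.001862 × 0.7826 = 0.00146 kg/m³.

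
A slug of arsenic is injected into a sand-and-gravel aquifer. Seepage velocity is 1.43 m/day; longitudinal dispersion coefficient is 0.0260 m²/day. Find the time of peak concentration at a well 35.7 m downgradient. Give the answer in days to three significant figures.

25.0 days

For the 1D instantaneous-source solution, setting ∂C/∂t = 0 at fixed x gives v²t² + 2Dt − x² = 0, so t = (√(D² + v²x²) − D)/v².
√(D² + v²x²) = √(0.0260² + 1.43² × 35.7²) = 51.05; v² = 2.0449.
t = (51.05 − 0.0260)/2.0449 = 25.0 days (vs. the pure-advection estimate x/v = 25.0 d).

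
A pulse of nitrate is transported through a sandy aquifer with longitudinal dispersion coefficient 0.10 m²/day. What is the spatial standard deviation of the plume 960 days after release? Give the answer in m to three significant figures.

13.9 m

Dispersive spreading gives a Gaussian with σ² = 2Dt; advection only shifts the center.
σ = √(2 × 0.10 × 960) = 13.9 m.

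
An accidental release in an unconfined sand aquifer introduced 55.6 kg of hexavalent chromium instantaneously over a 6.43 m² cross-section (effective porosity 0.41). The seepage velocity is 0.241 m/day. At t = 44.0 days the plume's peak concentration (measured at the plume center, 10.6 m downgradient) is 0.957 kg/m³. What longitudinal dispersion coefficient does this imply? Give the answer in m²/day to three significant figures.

At the plume center C_max = M/(n_e·A·√(4πDt)), so D = M²/(4πt·(n_e·A·C_max)²).
n_e·A·C_max = 0.41 × 6.43 × 0.957 = 2.523 kg/m.
D = 55.6²/(4π × 44.0 × 2.523²) = 0.878 m²/day.

0.878 m²/day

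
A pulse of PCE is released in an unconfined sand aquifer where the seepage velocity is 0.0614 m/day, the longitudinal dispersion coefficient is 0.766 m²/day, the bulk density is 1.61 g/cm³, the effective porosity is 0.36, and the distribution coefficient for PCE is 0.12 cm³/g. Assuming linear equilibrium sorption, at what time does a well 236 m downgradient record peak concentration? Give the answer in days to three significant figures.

5600 days

Retardation factor R = 1 + ρ_b·K_d/n = 1 + 1.61 × 0.12/0.36 = 1.537.
Sorption retards both mechanisms: v_R = v/R = 0.03995 m/day, D_R = D/R = 0.4984 m²/day.
Peak time from v_R²t² + 2D_R t − x² = 0: t = (√(D_R² + v_R²x²) − D_R)/v_R².
√(D_R² + v_R²x²) = √(0.4984² + 0.03995² × 236²) = 9.441; v_R² = 0.001596.
t = (9.441 − 0.4984)/0.001596 = 5600 days.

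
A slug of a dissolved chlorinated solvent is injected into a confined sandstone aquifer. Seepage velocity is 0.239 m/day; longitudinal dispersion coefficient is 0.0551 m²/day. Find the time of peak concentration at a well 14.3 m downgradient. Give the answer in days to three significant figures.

For the 1D instantaneous-source solution, setting ∂C/∂t = 0 at fixed x gives v²t² + 2Dt − x² = 0, so t = (√(D² + v²x²) − D)/v².
√(D² + v²x²) = √(0.0551² + 0.239² × 14.3²) = 3.418; v² = 0.057121.
t = (3.418 − 0.0551)/0.057121 = 58.9 days (vs. the pure-advection estimate x/v = 59.8 d).

58.9 days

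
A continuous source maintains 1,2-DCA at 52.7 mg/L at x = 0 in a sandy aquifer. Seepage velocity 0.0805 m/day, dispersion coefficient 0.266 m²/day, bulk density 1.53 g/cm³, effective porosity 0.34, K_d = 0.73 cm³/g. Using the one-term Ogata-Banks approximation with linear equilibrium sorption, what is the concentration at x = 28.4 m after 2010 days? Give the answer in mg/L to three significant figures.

38.1 mg/L

Retardation factor R = 1 + ρ_b·K_d/n = 1 + 1.53 × 0.73/0.34 = 4.285.
Sorption retards both mechanisms: v_R = v/R = 0.01879 m/day, D_R = D/R = 0.06208 m²/day.
v_R·t = 0.01879 × 2010 = 37.7679 m; 2√(D_R t) = 22.34 m; argument = (28.4 − 37.7679)/22.34 = -0.4193.
C = C₀ × ½·erfc(-0.4193) = 52.7 × 0.7234 = 38.1 mg/L.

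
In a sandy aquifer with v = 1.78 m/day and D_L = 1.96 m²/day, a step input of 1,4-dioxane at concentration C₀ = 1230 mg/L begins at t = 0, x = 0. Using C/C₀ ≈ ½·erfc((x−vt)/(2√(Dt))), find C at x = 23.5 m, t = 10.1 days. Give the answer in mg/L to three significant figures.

234 mg/L

For a continuous step input, C/C₀ ≈ ½·erfc((x−vt)/(2√(Dt))).
vt = 1.78 × 10.1 = 17.978 m and 2√(Dt) = 2√(1.96 × 10.1) = 8.899 m.
Argument (x−vt)/(2√(Dt)) = (23.5 − 17.978)/8.899 = 0.6205; ½·erfc(0.6205) = 0.1901.
C = 1230 × 0.1901 = 234 mg/L.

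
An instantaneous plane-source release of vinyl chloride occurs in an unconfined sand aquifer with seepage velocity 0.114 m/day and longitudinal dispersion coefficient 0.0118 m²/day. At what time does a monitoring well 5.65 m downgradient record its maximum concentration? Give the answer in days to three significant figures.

For the 1D instantaneous-source solution, setting ∂C/∂t = 0 at fixed x gives v²t² + 2Dt − x² = 0, so t = (√(D² + v²x²) − D)/v².
√(D² + v²x²) = √(0.0118² + 0.114² × 5.65²) = 0.6442; v² = 0.012996.
t = (0.6442 − 0.0118)/0.012996 = 48.7 days (vs. the pure-advection estimate x/v = 49.6 d).

48.7 days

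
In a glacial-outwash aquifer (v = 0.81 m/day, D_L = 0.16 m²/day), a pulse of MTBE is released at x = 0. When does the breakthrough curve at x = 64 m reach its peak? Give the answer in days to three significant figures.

78.8 days

For the 1D instantaneous-source solution, setting ∂C/∂t = 0 at fixed x gives v²t² + 2Dt − x² = 0, so t = (√(D² + v²x²) − D)/v².
√(D² + v²x²) = √(0.16² + 0.81² × 64²) = 51.84; v² = 0.6561.
t = (51.84 − 0.16)/0.6561 = 78.8 days (vs. the pure-advection estimate x/v = 79.0 d).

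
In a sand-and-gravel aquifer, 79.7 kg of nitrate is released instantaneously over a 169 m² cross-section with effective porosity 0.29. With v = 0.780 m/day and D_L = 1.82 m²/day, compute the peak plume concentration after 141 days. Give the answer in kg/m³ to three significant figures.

The peak of an instantaneous 1D plume sits at x = vt; there the Gaussian factor is 1 and C_max = M/(n_e·A·√(4πDt)), where n_e·A is the pore area the mass is dissolved in.
√(4πDt) = √(4π × 1.82 × 141) = 56.79 m, so C_max = 79.7/(0.29 × 169 × 56.79) = 0.0286 kg/m³.

0.0286 kg/m³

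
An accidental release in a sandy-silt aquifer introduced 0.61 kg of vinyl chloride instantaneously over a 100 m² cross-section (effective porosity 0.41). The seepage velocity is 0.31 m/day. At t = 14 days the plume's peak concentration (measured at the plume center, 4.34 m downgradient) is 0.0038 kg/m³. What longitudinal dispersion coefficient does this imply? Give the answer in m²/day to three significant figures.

At the plume center C_max = M/(n_e·A·√(4πDt)), so D = M²/(4πt·(n_e·A·C_max)²).
n_e·A·C_max = 0.41 × 100 × 0.0038 = 0.1558 kg/m.
D = 0.61²/(4π × 14 × 0.1558²) = 0.0871 m²/day.

0.0871 m²/day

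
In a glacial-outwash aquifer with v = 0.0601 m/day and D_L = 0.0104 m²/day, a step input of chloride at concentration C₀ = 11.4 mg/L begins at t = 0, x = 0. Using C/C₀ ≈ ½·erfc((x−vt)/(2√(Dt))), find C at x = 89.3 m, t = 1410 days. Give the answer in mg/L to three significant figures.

2.28 mg/L

For a continuous step input, C/C₀ ≈ ½·erfc((x−vt)/(2√(Dt))).
vt = 0.0601 × 1410 = 84.741 m and 2√(Dt) = 2√(0.0104 × 1410) = 7.659 m.
Argument (x−vt)/(2√(Dt)) = (89.3 − 84.741)/7.659 = 0.5952; ½·erfc(0.5952) = 0.2000.
C = 11.4 × 0.2000 = 2.28 mg/L.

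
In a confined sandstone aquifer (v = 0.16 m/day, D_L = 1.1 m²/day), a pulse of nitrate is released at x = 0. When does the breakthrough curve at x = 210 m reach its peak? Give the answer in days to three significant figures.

1270 days

For the 1D instantaneous-source solution, setting ∂C/∂t = 0 at fixed x gives v²t² + 2Dt − x² = 0, so t = (√(D² + v²x²) − D)/v².
√(D² + v²x²) = √(1.1² + 0.16² × 210²) = 33.62; v² = 0.0256.
t = (33.62 − 1.1)/0.0256 = 1270 days (vs. the pure-advection estimate x/v = 1310 d).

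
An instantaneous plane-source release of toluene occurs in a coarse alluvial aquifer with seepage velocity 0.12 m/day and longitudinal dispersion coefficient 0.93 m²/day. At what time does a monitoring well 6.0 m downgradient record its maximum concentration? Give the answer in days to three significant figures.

For the 1D instantaneous-source solution, setting ∂C/∂t = 0 at fixed x gives v²t² + 2Dt − x² = 0, so t = (√(D² + v²x²) − D)/v².
√(D² + v²x²) = √(0.93² + 0.12² × 6.0²) = 1.176; v² = 0.0144.
t = (1.176 − 0.93)/0.0144 = 17.1 days (vs. the pure-advection estimate x/v = 50.0 d).

17.1 days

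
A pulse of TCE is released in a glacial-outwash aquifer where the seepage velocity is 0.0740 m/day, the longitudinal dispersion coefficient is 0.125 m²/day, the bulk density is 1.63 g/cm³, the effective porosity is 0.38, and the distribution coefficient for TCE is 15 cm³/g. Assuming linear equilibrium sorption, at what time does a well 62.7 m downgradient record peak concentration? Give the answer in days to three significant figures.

53900 days

Retardation factor R = 1 + ρ_b·K_d/n = 1 + 1.63 × 15/0.38 = 65.34.
Sorption retards both mechanisms: v_R = v/R = 0.001133 m/day, D_R = D/R = 0.001913 m²/day.
Peak time from v_R²t² + 2D_R t − x² = 0: t = (√(D_R² + v_R²x²) − D_R)/v_R².
√(D_R² + v_R²x²) = √(0.001913² + 0.001133² × 62.7²) = 0.07106; v_R² = 1.284e-06.
t = (0.07106 − 0.001913)/1.284e-06 = 53900 days.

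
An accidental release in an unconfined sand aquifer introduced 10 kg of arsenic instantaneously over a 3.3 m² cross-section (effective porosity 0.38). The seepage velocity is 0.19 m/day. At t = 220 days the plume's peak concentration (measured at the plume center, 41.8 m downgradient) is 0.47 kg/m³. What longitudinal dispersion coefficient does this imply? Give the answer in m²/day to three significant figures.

0.104 m²/day

At the plume center C_max = M/(n_e·A·√(4πDt)), so D = M²/(4πt·(n_e·A·C_max)²).
n_e·A·C_max = 0.38 × 3.3 × 0.47 = 0.5894 kg/m.
D = 10²/(4π × 220 × 0.5894²) = 0.104 m²/day.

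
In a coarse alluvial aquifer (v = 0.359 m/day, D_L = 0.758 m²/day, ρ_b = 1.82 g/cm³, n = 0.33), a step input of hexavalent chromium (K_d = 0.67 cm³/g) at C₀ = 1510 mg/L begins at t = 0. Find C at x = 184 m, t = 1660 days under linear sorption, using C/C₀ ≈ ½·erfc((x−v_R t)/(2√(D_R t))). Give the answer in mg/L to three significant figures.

10.3 mg/L

Retardation factor R = 1 + ρ_b·K_d/n = 1 + 1.82 × 0.67/0.33 = 4.695.
Sorption retards both mechanisms: v_R = v/R = 0.07646 m/day, D_R = D/R = 0.1614 m²/day.
v_R·t = 0.07646 × 1660 = 126.9236 m; 2√(D_R t) = 32.74 m; argument = (184 − 126.9236)/32.74 = 1.743.
C = C₀ × ½·erfc(1.743) = 1510 × 0.006851 = 10.3 mg/L.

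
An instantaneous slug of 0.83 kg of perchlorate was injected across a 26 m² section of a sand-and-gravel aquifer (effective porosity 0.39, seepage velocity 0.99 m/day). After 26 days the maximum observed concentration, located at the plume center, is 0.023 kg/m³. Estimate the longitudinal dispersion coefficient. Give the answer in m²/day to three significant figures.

At the plume center C_max = M/(n_e·A·√(4πDt)), so D = M²/(4πt·(n_e·A·C_max)²).
n_e·A·C_max = 0.39 × 26 × 0.023 = 0.2332 kg/m.
D = 0.83²/(4π × 26 × 0.2332²) = 0.0388 m²/day.

0.0388 m²/day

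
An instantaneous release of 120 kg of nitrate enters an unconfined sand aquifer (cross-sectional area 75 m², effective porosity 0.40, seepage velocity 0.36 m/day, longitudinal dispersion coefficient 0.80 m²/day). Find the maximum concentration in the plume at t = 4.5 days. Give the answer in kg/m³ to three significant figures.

0.595 kg/m³

The peak of an instantaneous 1D plume sits at x = vt; there the Gaussian factor is 1 and C_max = M/(n_e·A·√(4πDt)), where n_e·A is the pore area the mass is dissolved in.
√(4πDt) = √(4π × 0.80 × 4.5) = 6.726 m, so C_max = 120/(0.40 × 75 × 6.726) = 0.595 kg/m³.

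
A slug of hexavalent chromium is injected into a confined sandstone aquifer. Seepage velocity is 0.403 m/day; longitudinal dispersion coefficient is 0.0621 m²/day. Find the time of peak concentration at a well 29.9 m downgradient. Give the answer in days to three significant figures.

For the 1D instantaneous-source solution, setting ∂C/∂t = 0 at fixed x gives v²t² + 2Dt − x² = 0, so t = (√(D² + v²x²) − D)/v².
√(D² + v²x²) = √(0.0621² + 0.403² × 29.9²) = 12.05; v² = 0.162409.
t = (12.05 − 0.0621)/0.162409 = 73.8 days (vs. the pure-advection estimate x/v = 74.2 d).

73.8 days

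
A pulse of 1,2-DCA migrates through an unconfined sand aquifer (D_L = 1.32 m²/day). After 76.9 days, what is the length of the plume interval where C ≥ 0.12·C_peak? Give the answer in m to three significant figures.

58.7 m

The plume is Gaussian with σ = √(2Dt) = √(2 × 1.32 × 76.9) = 14.25 m.
C/C_peak = exp(−Δx²/(2σ²)) = 0.12 ⇒ Δx = σ·√(−2 ln 0.12) = 14.25 × 2.059 = 29.34 m.
Width = 2Δx = 58.7 m.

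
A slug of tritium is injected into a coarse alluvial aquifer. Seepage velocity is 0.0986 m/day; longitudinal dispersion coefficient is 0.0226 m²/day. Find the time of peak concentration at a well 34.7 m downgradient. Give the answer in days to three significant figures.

For the 1D instantaneous-source solution, setting ∂C/∂t = 0 at fixed x gives v²t² + 2Dt − x² = 0, so t = (√(D² + v²x²) − D)/v².
√(D² + v²x²) = √(0.0226² + 0.0986² × 34.7²) = 3.421; v² = 0.00972196.
t = (3.421 − 0.0226)/0.00972196 = 350 days (vs. the pure-advection estimate x/v = 352 d).

350 days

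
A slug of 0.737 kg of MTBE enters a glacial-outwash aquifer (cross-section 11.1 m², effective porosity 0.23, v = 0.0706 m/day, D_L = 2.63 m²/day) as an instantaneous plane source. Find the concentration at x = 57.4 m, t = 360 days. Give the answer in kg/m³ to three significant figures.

For an instantaneous plane source, C(x,t) = M/(n_e·A·√(4πDt)) · exp(−(x−vt)²/(4Dt)), with n_e·A the pore (flow) area.
Plume center vt = 0.0706 × 360 = 25.416 m, so the well at 57.4 m is 31.984 m downgradient of the peak.
√(4πDt) = 109.1 m, giving peak height M/(n_e·A·√(4πDt)) = 0.737/(0.23 × 11.1 × 109.1) = 0.002646 kg/m³.
(x−vt)²/(4Dt) = (31.984)²/(4 × 2.63 × 360) = 0.2701; exp(−0.2701) = 0.7633.
C = 0.002646 × 0.7633 = 0.00202 kg/m³.

0.00202 kg/m³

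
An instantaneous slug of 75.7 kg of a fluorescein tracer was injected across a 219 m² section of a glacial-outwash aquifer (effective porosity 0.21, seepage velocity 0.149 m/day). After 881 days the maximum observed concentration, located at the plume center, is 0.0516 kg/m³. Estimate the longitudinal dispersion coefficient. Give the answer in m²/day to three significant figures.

0.0919 m²/day

At the plume center C_max = M/(n_e·A·√(4πDt)), so D = M²/(4πt·(n_e·A·C_max)²).
n_e·A·C_max = 0.21 × 219 × 0.0516 = 2.373 kg/m.
D = 75.7²/(4π × 881 × 2.373²) = 0.0919 m²/day.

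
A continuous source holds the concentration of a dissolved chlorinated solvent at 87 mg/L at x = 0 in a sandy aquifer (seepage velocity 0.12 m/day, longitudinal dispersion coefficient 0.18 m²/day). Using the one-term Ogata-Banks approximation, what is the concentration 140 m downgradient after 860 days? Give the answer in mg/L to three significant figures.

1.59 mg/L

For a continuous step input, C/C₀ ≈ ½·erfc((x−vt)/(2√(Dt))).
vt = 0.12 × 860 = 103.2 m and 2√(Dt) = 2√(0.18 × 860) = 24.88 m.
Argument (x−vt)/(2√(Dt)) = (140 − 103.2)/24.88 = 1.479; ½·erfc(1.479) = 0.01824.
C = 87 × 0.01824 = 1.59 mg/L.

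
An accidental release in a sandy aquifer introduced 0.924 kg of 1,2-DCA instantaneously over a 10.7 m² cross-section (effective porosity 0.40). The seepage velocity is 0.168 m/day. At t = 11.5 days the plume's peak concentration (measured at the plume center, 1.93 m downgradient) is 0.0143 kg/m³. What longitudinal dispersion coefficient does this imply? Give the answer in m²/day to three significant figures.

1.58 m²/day

At the plume center C_max = M/(n_e·A·√(4πDt)), so D = M²/(4πt·(n_e·A·C_max)²).
n_e·A·C_max = 0.40 × 10.7 × 0.0143 = 0.06120 kg/m.
D = 0.924²/(4π × 11.5 × 0.06120²) = 1.58 m²/day.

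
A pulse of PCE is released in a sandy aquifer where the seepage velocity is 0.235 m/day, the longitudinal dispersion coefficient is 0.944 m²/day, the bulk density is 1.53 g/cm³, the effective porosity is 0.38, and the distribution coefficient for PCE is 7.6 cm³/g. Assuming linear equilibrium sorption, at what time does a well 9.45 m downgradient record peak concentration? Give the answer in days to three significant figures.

Retardation factor R = 1 + ρ_b·K_d/n = 1 + 1.53 × 7.6/0.38 = 31.60.
Sorption retards both mechanisms: v_R = v/R = 0.007437 m/day, D_R = D/R = 0.02987 m²/day.
Peak time from v_R²t² + 2D_R t − x² = 0: t = (√(D_R² + v_R²x²) − D_R)/v_R².
√(D_R² + v_R²x²) = √(0.02987² + 0.007437² × 9.45²) = 0.07636; v_R² = 5.531e-05.
t = (0.07636 − 0.02987)/5.531e-05 = 841 days.

841 days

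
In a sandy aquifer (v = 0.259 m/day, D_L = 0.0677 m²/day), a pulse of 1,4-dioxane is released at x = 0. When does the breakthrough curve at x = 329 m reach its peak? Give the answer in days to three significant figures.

For the 1D instantaneous-source solution, setting ∂C/∂t = 0 at fixed x gives v²t² + 2Dt − x² = 0, so t = (√(D² + v²x²) − D)/v².
√(D² + v²x²) = √(0.0677² + 0.259² × 329²) = 85.21; v² = 0.067081.
t = (85.21 − 0.0677)/0.067081 = 1270 days (vs. the pure-advection estimate x/v = 1270 d).

1270 days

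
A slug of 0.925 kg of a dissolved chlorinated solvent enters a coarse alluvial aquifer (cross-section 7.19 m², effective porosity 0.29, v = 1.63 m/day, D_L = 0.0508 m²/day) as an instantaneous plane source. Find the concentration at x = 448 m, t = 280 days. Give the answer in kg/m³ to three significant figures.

For an instantaneous plane source, C(x,t) = M/(n_e·A·√(4πDt)) · exp(−(x−vt)²/(4Dt)), with n_e·A the pore (flow) area.
Plume center vt = 1.63 × 280 = 456.4 m, so the well at 448 m is 8.4 m upgradient of the peak.
√(4πDt) = 13.37 m, giving peak height M/(n_e·A·√(4πDt)) = 0.925/(0.29 × 7.19 × 13.37) = 0.03318 kg/m³.
(x−vt)²/(4Dt) = (-8.4)²/(4 × 0.0508 × 280) = 1.240; exp(−1.240) = 0.2894.
C = 0.03318 × 0.2894 = 0.00960 kg/m³.

0.00960 kg/m³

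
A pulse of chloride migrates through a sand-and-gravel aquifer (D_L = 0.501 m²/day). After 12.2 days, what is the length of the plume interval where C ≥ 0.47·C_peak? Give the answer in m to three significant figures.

The plume is Gaussian with σ = √(2Dt) = √(2 × 0.501 × 12.2) = 3.496 m.
C/C_peak = exp(−Δx²/(2σ²)) = 0.47 ⇒ Δx = σ·√(−2 ln 0.47) = 3.496 × 1.229 = 4.297 m.
Width = 2Δx = 8.59 m.

8.59 m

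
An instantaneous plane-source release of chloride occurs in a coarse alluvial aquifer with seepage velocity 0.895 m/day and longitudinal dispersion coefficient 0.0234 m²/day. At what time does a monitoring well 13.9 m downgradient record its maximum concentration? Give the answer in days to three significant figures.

15.5 days

For the 1D instantaneous-source solution, setting ∂C/∂t = 0 at fixed x gives v²t² + 2Dt − x² = 0, so t = (√(D² + v²x²) − D)/v².
√(D² + v²x²) = √(0.0234² + 0.895² × 13.9²) = 12.44; v² = 0.801025.
t = (12.44 − 0.0234)/0.801025 = 15.5 days (vs. the pure-advection estimate x/v = 15.5 d).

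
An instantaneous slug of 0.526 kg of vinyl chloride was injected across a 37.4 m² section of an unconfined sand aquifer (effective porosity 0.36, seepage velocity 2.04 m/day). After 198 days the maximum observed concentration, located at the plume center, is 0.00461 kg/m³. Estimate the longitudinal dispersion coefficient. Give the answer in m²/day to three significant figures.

At the plume center C_max = M/(n_e·A·√(4πDt)), so D = M²/(4πt·(n_e·A·C_max)²).
n_e·A·C_max = 0.36 × 37.4 × 0.00461 = 0.06207 kg/m.
D = 0.526²/(4π × 198 × 0.06207²) = 0.0289 m²/day.

0.0289 m²/day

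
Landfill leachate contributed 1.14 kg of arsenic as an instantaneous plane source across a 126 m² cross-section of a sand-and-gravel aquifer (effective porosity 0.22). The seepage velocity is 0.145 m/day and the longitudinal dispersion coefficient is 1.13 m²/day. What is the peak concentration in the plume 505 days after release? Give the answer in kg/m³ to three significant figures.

The peak of an instantaneous 1D plume sits at x = vt; there the Gaussian factor is 1 and C_max = M/(n_e·A·√(4πDt)), where n_e·A is the pore area the mass is dissolved in.
√(4πDt) = √(4π × 1.13 × 505) = 84.68 m, so C_max = 1.14/(0.22 × 126 × 84.68) = 0.000486 kg/m³.

0.000486 kg/m³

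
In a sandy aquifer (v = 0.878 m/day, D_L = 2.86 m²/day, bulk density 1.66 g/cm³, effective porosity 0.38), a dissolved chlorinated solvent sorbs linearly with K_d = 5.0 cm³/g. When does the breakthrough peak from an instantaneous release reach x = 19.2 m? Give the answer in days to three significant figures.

422 days

Retardation factor R = 1 + ρ_b·K_d/n = 1 + 1.66 × 5.0/0.38 = 22.84.
Sorption retards both mechanisms: v_R = v/R = 0.03844 m/day, D_R = D/R = 0.1252 m²/day.
Peak time from v_R²t² + 2D_R t − x² = 0: t = (√(D_R² + v_R²x²) − D_R)/v_R².
√(D_R² + v_R²x²) = √(0.1252² + 0.03844² × 19.2²) = 0.7486; v_R² = 0.001478.
t = (0.7486 − 0.1252)/0.001478 = 422 days.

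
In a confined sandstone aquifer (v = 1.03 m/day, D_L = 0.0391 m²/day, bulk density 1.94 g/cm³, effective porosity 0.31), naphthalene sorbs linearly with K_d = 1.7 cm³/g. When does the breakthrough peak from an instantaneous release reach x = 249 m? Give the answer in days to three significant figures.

2810 days

Retardation factor R = 1 + ρ_b·K_d/n = 1 + 1.94 × 1.7/0.31 = 11.64.
Sorption retards both mechanisms: v_R = v/R = 0.08849 m/day, D_R = D/R = 0.003359 m²/day.
Peak time from v_R²t² + 2D_R t − x² = 0: t = (√(D_R² + v_R²x²) − D_R)/v_R².
√(D_R² + v_R²x²) = √(0.003359² + 0.08849² × 249²) = 22.03; v_R² = 0.007830.
t = (22.03 − 0.003359)/0.007830 = 2810 days.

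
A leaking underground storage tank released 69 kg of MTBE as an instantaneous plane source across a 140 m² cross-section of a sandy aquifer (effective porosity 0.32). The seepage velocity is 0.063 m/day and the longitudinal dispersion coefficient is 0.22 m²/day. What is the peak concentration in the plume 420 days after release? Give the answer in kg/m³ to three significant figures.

The peak of an instantaneous 1D plume sits at x = vt; there the Gaussian factor is 1 and C_max = M/(n_e·A·√(4πDt)), where n_e·A is the pore area the mass is dissolved in.
√(4πDt) = √(4π × 0.22 × 420) = 34.08 m, so C_max = 69/(0.32 × 140 × 34.08) = 0.0452 kg/m³.

0.0452 kg/m³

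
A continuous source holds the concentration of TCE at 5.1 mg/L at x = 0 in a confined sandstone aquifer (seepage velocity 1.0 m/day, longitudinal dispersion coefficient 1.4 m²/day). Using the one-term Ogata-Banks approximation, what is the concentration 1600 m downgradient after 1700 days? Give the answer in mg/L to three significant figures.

4.72 mg/L

For a continuous step input, C/C₀ ≈ ½·erfc((x−vt)/(2√(Dt))).
vt = 1.0 × 1700 = 1700 m and 2√(Dt) = 2√(1.4 × 1700) = 97.57 m.
Argument (x−vt)/(2√(Dt)) = (1600 − 1700)/97.57 = -1.025; ½·erfc(-1.025) = 0.9264.
C = 5.1 × 0.9264 = 4.72 mg/L.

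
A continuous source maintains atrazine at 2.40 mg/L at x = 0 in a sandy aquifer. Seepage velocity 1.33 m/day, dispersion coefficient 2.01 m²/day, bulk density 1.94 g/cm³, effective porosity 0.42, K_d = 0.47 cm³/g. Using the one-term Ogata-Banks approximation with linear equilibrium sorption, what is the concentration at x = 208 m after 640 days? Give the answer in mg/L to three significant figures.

Retardation factor R = 1 + ρ_b·K_d/n = 1 + 1.94 × 0.47/0.42 = 3.171.
Sorption retards both mechanisms: v_R = v/R = 0.4194 m/day, D_R = D/R = 0.6339 m²/day.
v_R·t = 0.4194 × 640 = 268.416 m; 2√(D_R t) = 40.28 m; argument = (208 − 268.416)/40.28 = -1.500.
C = C₀ × ½·erfc(-1.500) = 2.40 × 0.9831 = 2.36 mg/L.

2.36 mg/L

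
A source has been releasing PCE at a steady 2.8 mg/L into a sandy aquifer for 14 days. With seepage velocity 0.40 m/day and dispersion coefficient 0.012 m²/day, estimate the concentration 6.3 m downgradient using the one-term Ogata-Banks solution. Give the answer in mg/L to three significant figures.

For a continuous step input, C/C₀ ≈ ½·erfc((x−vt)/(2√(Dt))).
vt = 0.40 × 14 = 5.6 m and 2√(Dt) = 2√(0.012 × 14) = 0.8198 m.
Argument (x−vt)/(2√(Dt)) = (6.3 − 5.6)/0.8198 = 0.8539; ½·erfc(0.8539) = 0.1136.
C = 2.8 × 0.1136 = 0.318 mg/L.

0.318 mg/L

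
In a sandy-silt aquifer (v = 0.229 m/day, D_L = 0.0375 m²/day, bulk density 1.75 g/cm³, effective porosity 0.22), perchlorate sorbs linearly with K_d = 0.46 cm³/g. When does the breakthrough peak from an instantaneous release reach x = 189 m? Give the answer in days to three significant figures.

3840 days

Retardation factor R = 1 + ρ_b·K_d/n = 1 + 1.75 × 0.46/0.22 = 4.659.
Sorption retards both mechanisms: v_R = v/R = 0.04915 m/day, D_R = D/R = 0.008049 m²/day.
Peak time from v_R²t² + 2D_R t − x² = 0: t = (√(D_R² + v_R²x²) − D_R)/v_R².
√(D_R² + v_R²x²) = √(0.008049² + 0.04915² × 189²) = 9.289; v_R² = 0.002416.
t = (9.289 − 0.008049)/0.002416 = 3840 days.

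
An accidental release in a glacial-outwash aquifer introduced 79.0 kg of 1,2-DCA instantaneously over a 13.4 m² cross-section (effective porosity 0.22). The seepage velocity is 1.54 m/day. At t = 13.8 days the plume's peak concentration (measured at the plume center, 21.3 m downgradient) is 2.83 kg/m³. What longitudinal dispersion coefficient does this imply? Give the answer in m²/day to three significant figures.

At the plume center C_max = M/(n_e·A·√(4πDt)), so D = M²/(4πt·(n_e·A·C_max)²).
n_e·A·C_max = 0.22 × 13.4 × 2.83 = 8.343 kg/m.
D = 79.0²/(4π × 13.8 × 8.343²) = 0.517 m²/day.

0.517 m²/day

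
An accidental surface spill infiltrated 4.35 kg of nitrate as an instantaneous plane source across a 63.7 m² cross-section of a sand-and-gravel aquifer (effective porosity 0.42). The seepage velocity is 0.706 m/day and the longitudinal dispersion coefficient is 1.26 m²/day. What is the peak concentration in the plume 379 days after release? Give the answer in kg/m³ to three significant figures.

The peak of an instantaneous 1D plume sits at x = vt; there the Gaussian factor is 1 and C_max = M/(n_e·A·√(4πDt)), where n_e·A is the pore area the mass is dissolved in.
√(4πDt) = √(4π × 1.26 × 379) = 77.47 m, so C_max = 4.35/(0.42 × 63.7 × 77.47) = 0.00210 kg/m³.

0.00210 kg/m³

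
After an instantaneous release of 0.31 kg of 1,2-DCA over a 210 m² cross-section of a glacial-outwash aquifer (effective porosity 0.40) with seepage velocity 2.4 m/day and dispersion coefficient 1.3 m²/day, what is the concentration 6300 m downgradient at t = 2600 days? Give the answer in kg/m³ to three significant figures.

1.37e-05 kg/m³

For an instantaneous plane source, C(x,t) = M/(n_e·A·√(4πDt)) · exp(−(x−vt)²/(4Dt)), with n_e·A the pore (flow) area.
Plume center vt = 2.4 × 2600 = 6240 m, so the well at 6300 m is 60 m downgradient of the peak.
√(4πDt) = 206.1 m, giving peak height M/(n_e·A·√(4πDt)) = 0.31/(0.40 × 210 × 206.1) = 1.791e-05 kg/m³.
(x−vt)²/(4Dt) = (60)²/(4 × 1.3 × 2600) = 0.2663; exp(−0.2663) = 0.7662.
C = 1.791e-05 × 0.7662 = 1.37e-05 kg/m³.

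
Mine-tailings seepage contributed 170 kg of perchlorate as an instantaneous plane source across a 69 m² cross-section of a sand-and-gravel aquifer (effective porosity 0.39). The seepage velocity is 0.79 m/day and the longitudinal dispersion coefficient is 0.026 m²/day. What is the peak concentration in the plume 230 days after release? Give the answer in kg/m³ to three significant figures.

The peak of an instantaneous 1D plume sits at x = vt; there the Gaussian factor is 1 and C_max = M/(n_e·A·√(4πDt)), where n_e·A is the pore area the mass is dissolved in.
√(4πDt) = √(4π × 0.026 × 230) = 8.669 m, so C_max = 170/(0.39 × 69 × 8.669) = 0.729 kg/m³.

0.729 kg/m³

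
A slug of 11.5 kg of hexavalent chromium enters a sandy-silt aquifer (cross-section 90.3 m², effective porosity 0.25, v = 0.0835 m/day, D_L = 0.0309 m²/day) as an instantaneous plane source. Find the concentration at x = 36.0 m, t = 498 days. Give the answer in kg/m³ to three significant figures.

0.0221 kg/m³

For an instantaneous plane source, C(x,t) = M/(n_e·A·√(4πDt)) · exp(−(x−vt)²/(4Dt)), with n_e·A the pore (flow) area.
Plume center vt = 0.0835 × 498 = 41.583 m, so the well at 36.0 m is 5.583 m upgradient of the peak.
√(4πDt) = 13.91 m, giving peak height M/(n_e·A·√(4πDt)) = 11.5/(0.25 × 90.3 × 13.91) = 0.03662 kg/m³.
(x−vt)²/(4Dt) = (-5.583)²/(4 × 0.0309 × 498) = 0.5064; exp(−0.5064) = 0.6027.
C = 0.03662 × 0.6027 = 0.0221 kg/m³.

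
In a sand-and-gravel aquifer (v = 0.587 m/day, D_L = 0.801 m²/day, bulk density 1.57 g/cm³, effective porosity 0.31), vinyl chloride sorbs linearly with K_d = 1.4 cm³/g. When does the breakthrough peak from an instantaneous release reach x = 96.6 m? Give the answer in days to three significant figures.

1310 days

Retardation factor R = 1 + ρ_b·K_d/n = 1 + 1.57 × 1.4/0.31 = 8.090.
Sorption retards both mechanisms: v_R = v/R = 0.07256 m/day, D_R = D/R = 0.09901 m²/day.
Peak time from v_R²t² + 2D_R t − x² = 0: t = (√(D_R² + v_R²x²) − D_R)/v_R².
√(D_R² + v_R²x²) = √(0.09901² + 0.07256² × 96.6²) = 7.010; v_R² = 0.005265.
t = (7.010 − 0.09901)/0.005265 = 1310 days.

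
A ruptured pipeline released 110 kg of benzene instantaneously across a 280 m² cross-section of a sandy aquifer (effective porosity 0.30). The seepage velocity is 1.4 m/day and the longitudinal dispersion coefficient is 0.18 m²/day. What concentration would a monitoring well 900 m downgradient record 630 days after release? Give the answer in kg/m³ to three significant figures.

For an instantaneous plane source, C(x,t) = M/(n_e·A·√(4πDt)) · exp(−(x−vt)²/(4Dt)), with n_e·A the pore (flow) area.
Plume center vt = 1.4 × 630 = 882 m, so the well at 900 m is 18 m downgradient of the peak.
√(4πDt) = 37.75 m, giving peak height M/(n_e·A·√(4πDt)) = 110/(0.30 × 280 × 37.75) = 0.03469 kg/m³.
(x−vt)²/(4Dt) = (18)²/(4 × 0.18 × 630) = 0.7143; exp(−0.7143) = 0.4895.
C = 0.03469 × 0.4895 = 0.0170 kg/m³.

0.0170 kg/m³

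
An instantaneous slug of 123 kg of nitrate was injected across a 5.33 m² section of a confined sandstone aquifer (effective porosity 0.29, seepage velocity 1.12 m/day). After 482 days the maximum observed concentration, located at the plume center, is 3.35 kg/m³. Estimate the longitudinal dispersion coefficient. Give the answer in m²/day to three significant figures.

At the plume center C_max = M/(n_e·A·√(4πDt)), so D = M²/(4πt·(n_e·A·C_max)²).
n_e·A·C_max = 0.29 × 5.33 × 3.35 = 5.178 kg/m.
D = 123²/(4π × 482 × 5.178²) = 0.0932 m²/day.

0.0932 m²/day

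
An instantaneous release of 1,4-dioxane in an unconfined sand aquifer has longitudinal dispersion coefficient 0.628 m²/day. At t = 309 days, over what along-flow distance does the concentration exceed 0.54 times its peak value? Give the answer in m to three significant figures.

43.7 m

The plume is Gaussian with σ = √(2Dt) = √(2 × 0.628 × 309) = 19.70 m.
C/C_peak = exp(−Δx²/(2σ²)) = 0.54 ⇒ Δx = σ·√(−2 ln 0.54) = 19.70 × 1.110 = 21.87 m.
Width = 2Δx = 43.7 m.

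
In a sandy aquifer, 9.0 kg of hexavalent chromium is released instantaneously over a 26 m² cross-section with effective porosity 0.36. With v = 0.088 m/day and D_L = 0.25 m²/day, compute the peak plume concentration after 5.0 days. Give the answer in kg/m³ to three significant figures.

0.243 kg/m³

The peak of an instantaneous 1D plume sits at x = vt; there the Gaussian factor is 1 and C_max = M/(n_e·A·√(4πDt)), where n_e·A is the pore area the mass is dissolved in.
√(4πDt) = √(4π × 0.25 × 5.0) = 3.963 m, so C_max = 9.0/(0.36 × 26 × 3.963) = 0.243 kg/m³.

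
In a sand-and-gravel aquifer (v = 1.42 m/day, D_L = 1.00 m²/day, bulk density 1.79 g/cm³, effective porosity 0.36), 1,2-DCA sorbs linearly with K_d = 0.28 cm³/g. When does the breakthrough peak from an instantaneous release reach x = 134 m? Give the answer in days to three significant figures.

Retardation factor R = 1 + ρ_b·K_d/n = 1 + 1.79 × 0.28/0.36 = 2.392.
Sorption retards both mechanisms: v_R = v/R = 0.5936 m/day, D_R = D/R = 0.4181 m²/day.
Peak time from v_R²t² + 2D_R t − x² = 0: t = (√(D_R² + v_R²x²) − D_R)/v_R².
√(D_R² + v_R²x²) = √(0.4181² + 0.5936² × 134²) = 79.54; v_R² = 0.3524.
t = (79.54 − 0.4181)/0.3524 = 225 days.

225 days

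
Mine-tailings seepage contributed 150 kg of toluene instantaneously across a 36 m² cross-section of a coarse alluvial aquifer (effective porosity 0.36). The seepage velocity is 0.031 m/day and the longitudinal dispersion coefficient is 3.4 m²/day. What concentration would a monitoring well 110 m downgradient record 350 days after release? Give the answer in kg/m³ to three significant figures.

0.0120 kg/m³

For an instantaneous plane source, C(x,t) = M/(n_e·A·√(4πDt)) · exp(−(x−vt)²/(4Dt)), with n_e·A the pore (flow) area.
Plume center vt = 0.031 × 350 = 10.85 m, so the well at 110 m is 99.15 m downgradient of the peak.
√(4πDt) = 122.3 m, giving peak height M/(n_e·A·√(4πDt)) = 150/(0.36 × 36 × 122.3) = 0.09464 kg/m³.
(x−vt)²/(4Dt) = (99.15)²/(4 × 3.4 × 350) = 2.065; exp(−2.065) = 0.1268.
C = 0.09464 × 0.1268 = 0.0120 kg/m³.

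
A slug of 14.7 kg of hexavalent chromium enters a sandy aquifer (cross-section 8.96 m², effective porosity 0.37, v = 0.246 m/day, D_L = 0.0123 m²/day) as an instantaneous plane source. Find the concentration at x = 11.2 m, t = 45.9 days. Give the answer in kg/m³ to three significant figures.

1.66 kg/m³

For an instantaneous plane source, C(x,t) = M/(n_e·A·√(4πDt)) · exp(−(x−vt)²/(4Dt)), with n_e·A the pore (flow) area.
Plume center vt = 0.246 × 45.9 = 11.2914 m, so the well at 11.2 m is 0.0914 m upgradient of the peak.
√(4πDt) = 2.664 m, giving peak height M/(n_e·A·√(4πDt)) = 14.7/(0.37 × 8.96 × 2.664) = 1.664 kg/m³.
(x−vt)²/(4Dt) = (-0.0914)²/(4 × 0.0123 × 45.9) = 0.003699; exp(−0.003699) = 0.9963.
C = 1.664 × 0.9963 = 1.66 kg/m³.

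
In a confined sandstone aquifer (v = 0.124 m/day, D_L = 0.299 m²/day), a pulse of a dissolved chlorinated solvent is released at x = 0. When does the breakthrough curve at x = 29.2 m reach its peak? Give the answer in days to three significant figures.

217 days

For the 1D instantaneous-source solution, setting ∂C/∂t = 0 at fixed x gives v²t² + 2Dt − x² = 0, so t = (√(D² + v²x²) − D)/v².
√(D² + v²x²) = √(0.299² + 0.124² × 29.2²) = 3.633; v² = 0.015376.
t = (3.633 − 0.299)/0.015376 = 217 days (vs. the pure-advection estimate x/v = 235 d).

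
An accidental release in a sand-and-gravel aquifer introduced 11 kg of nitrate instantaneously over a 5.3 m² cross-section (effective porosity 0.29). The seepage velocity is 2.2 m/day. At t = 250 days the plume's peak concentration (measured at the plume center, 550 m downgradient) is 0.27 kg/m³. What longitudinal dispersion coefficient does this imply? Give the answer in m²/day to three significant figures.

0.224 m²/day

At the plume center C_max = M/(n_e·A·√(4πDt)), so D = M²/(4πt·(n_e·A·C_max)²).
n_e·A·C_max = 0.29 × 5.3 × 0.27 = 0.4150 kg/m.
D = 11²/(4π × 250 × 0.4150²) = 0.224 m²/day.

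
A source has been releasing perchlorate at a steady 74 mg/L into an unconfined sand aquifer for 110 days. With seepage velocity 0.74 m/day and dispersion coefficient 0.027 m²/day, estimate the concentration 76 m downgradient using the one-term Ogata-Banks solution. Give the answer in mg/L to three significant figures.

73.0 mg/L

For a continuous step input, C/C₀ ≈ ½·erfc((x−vt)/(2√(Dt))).
vt = 0.74 × 110 = 81.4 m and 2√(Dt) = 2√(0.027 × 110) = 3.447 m.
Argument (x−vt)/(2√(Dt)) = (76 − 81.4)/3.447 = -1.567; ½·erfc(-1.567) = 0.9867.
C = 74 × 0.9867 = 73.0 mg/L.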